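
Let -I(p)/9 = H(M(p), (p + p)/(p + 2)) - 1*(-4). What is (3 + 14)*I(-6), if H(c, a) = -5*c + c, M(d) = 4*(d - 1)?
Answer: -17748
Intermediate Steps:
M(d) = -4 + 4*d (M(d) = 4*(-1 + d) = -4 + 4*d)
H(c, a) = -4*c
I(p) = -180 + 144*p (I(p) = -9*(-4*(-4 + 4*p) - 1*(-4)) = -9*((16 - 16*p) + 4) = -9*(20 - 16*p) = -180 + 144*p)
(3 + 14)*I(-6) = (3 + 14)*(-180 + 144*(-6)) = 17*(-180 - 864) = 17*(-1044) = -17748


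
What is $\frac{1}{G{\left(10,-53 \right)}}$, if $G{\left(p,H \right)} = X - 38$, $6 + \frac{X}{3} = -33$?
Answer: $- \frac{1}{155} \approx -0.0064516$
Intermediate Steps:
$X = -117$ ($X = -18 + 3 \left(-33\right) = -18 - 99 = -117$)
$G{\left(p,H \right)} = -155$ ($G{\left(p,H \right)} = -117 - 38 = -155$)
$\frac{1}{G{\left(10,-53 \right)}} = \frac{1}{-155} = - \frac{1}{155}$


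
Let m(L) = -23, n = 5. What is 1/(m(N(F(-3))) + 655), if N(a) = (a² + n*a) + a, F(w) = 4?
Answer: 1/632 ≈ 0.0015823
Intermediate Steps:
N(a) = a² + 6*a (N(a) = (a² + 5*a) + a = a² + 6*a)
1/(m(N(F(-3))) + 655) = 1/(-23 + 655) = 1/632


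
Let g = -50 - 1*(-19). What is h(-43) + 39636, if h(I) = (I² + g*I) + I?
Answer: 42775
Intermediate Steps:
g = -31 (g = -50 + 19 = -31)
h(I) = I² - 30*I (h(I) = (I² - 31*I) + I = I² - 30*I)
h(-43) + 39636 = -43*(-30 - 43) + 39636 = -43*(-73) + 39636 = 3139 + 39636 = 42775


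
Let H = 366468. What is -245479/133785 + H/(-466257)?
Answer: -54494741161/20792730915 ≈ -2.6209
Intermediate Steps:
-245479/133785 + H/(-466257) = -245479/133785 + 366468/(-466257) = -245479*1/133785 + 366468*(-1/466257) = -245479/133785 - 122156/155419 = -54494741161/20792730915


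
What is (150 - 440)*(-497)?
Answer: 144130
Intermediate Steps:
(150 - 440)*(-497) = -290*(-497) = 144130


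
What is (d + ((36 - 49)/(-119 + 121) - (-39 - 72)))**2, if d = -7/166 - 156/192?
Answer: 18945044881/1763584 ≈ 10742.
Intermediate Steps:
d = -1135/1328 (d = -7*1/166 - 156*1/192 = -7/166 - 13/16 = -1135/1328 ≈ -0.85467)
(d + ((36 - 49)/(-119 + 121) - (-39 - 72)))**2 = (-1135/1328 + ((36 - 49)/(-119 + 121) - (-39 - 72)))**2 = (-1135/1328 + (-13/2 - 1*(-111)))**2 = (-1135/1328 + (-13*1/2 + 111))**2 = (-1135/1328 + (-13/2 + 111))**2 = (-1135/1328 + 209/2)**2 = (137641/1328)**2 = 18945044881/1763584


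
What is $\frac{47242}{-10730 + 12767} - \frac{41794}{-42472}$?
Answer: $\frac{1045798301}{43257732} \approx 24.176$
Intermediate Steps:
$\frac{47242}{-10730 + 12767} - \frac{41794}{-42472} = \frac{47242}{2037} - - \frac{20897}{21236} = 47242 \cdot \frac{1}{2037} + \frac{20897}{21236} = \frac{47242}{2037} + \frac{20897}{21236} = \frac{1045798301}{43257732}$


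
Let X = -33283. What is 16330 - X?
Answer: 49613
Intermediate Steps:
16330 - X = 16330 - 1*(-33283) = 16330 + 33283 = 49613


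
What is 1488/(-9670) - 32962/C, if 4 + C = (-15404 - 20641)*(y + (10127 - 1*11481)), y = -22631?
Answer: -643376626094/4180047617035 ≈ -0.15392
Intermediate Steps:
C = 864539321 (C = -4 + (-15404 - 20641)*(-22631 + (10127 - 1*11481)) = -4 - 36045*(-22631 + (10127 - 11481)) = -4 - 36045*(-22631 - 1354) = -4 - 36045*(-23985) = -4 + 864539325 = 864539321)
1488/(-9670) - 32962/C = 1488/(-9670) - 32962/864539321 = 1488*(-1/9670) - 32962*1/864539321 = -744/4835 - 32962/864539321 = -643376626094/4180047617035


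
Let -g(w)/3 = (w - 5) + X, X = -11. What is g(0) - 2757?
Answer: -2709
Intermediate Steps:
g(w) = 48 - 3*w (g(w) = -3*((w - 5) - 11) = -3*((-5 + w) - 11) = -3*(-16 + w) = 48 - 3*w)
g(0) - 2757 = (48 - 3*0) - 2757 = (48 + 0) - 2757 = 48 - 2757 = -2709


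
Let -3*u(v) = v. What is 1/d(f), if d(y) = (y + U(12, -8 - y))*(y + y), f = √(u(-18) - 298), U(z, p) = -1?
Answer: -1/586 + I*√73/85556 ≈ -0.0017065 + 9.9864e-5*I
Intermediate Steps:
u(v) = -v/3
f = 2*I*√73 (f = √(-⅓*(-18) - 298) = √(6 - 298) = √(-292) = 2*I*√73 ≈ 17.088*I)
d(y) = 2*y*(-1 + y) (d(y) = (y - 1)*(y + y) = (-1 + y)*(2*y) = 2*y*(-1 + y))
1/d(f) = 1/(2*(2*I*√73)*(-1 + 2*I*√73)) = 1/(4*I*√73*(-1 + 2*I*√73)) = -I*√73/(292*(-1 + 2*I*√73))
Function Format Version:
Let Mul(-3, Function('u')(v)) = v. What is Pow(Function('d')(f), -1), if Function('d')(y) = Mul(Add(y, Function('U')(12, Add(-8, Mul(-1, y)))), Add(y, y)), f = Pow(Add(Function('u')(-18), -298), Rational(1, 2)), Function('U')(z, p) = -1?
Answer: Add(Rational(-1, 586), Mul(Rational(1, 85556), I, Pow(73, Rational(1, 2)))) ≈ Add(-0.0017065, Mul(9.9864e-5, I))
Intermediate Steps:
Function('u')(v) = Mul(Rational(-1, 3), v)
f = Mul(2, I, Pow(73, Rational(1, 2))) (f = Pow(Add(Mul(Rational(-1, 3), -18), -298), Rational(1, 2)) = Pow(Add(6, -298), Rational(1, 2)) = Pow(-292, Rational(1, 2)) = Mul(2, I, Pow(73, Rational(1, 2))) ≈ Mul(17.088, I))
Function('d')(y) = Mul(2, y, Add(-1, y)) (Function('d')(y) = Mul(Add(y, -1), Add(y, y)) = Mul(Add(-1, y), Mul(2, y)) = Mul(2, y, Add(-1, y)))
Pow(Function('d')(f), -1) = Pow(Mul(2, Mul(2, I, Pow(73, Rational(1, 2))), Add(-1, Mul(2, I, Pow(73, Rational(1, 2))))), -1) = Pow(Mul(4, I, Pow(73, Rational(1, 2)), Add(-1, Mul(2, I, Pow(73, Rational(1, 2))))), -1) = Mul(Rational(-1, 292), I, Pow(73, Rational(1, 2)), Pow(Add(-1, Mul(2, I, Pow(73, Rational(1, 2)))), -1))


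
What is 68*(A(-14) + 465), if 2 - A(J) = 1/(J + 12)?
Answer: 31790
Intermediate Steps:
A(J) = 2 - 1/(12 + J) (A(J) = 2 - 1/(J + 12) = 2 - 1/(12 + J))
68*(A(-14) + 465) = 68*((23 + 2*(-14))/(12 - 14) + 465) = 68*((23 - 28)/(-2) + 465) = 68*(-½*(-5) + 465) = 68*(5/2 + 465) = 68*(935/2) = 31790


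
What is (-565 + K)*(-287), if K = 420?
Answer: 41615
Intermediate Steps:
(-565 + K)*(-287) = (-565 + 420)*(-287) = -145*(-287) = 41615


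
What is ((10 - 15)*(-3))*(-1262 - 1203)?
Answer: -36975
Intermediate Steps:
((10 - 15)*(-3))*(-1262 - 1203) = -5*(-3)*(-2465) = 15*(-2465) = -36975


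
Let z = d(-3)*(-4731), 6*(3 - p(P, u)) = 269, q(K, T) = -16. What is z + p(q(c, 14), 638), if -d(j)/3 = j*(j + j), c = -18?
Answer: 1532593/6 ≈ 2.5543e+5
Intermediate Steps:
d(j) = -6*j² (d(j) = -3*j*(j + j) = -3*j*2*j = -6*j²)
p(P, u) = -251/6 (p(P, u) = 3 - ⅙*269 = 3 - 269/6 = -251/6)
z = 255474 (z = -6*(-3)²*(-4731) = -6*9*(-4731) = -54*(-4731) = 255474)
z + p(q(c, 14), 638) = 255474 - 251/6 = 1532593/6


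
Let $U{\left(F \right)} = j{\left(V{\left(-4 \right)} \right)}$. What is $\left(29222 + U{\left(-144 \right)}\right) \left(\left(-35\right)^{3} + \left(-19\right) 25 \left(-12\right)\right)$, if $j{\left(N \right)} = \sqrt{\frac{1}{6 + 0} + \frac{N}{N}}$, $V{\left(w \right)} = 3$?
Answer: $-1086327850 - \frac{37175 \sqrt{42}}{6} \approx -1.0864 \cdot 10^{9}$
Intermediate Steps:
$j{\left(N \right)} = \frac{\sqrt{42}}{6}$ ($j{\left(N \right)} = \sqrt{\frac{1}{6} + 1} = \sqrt{\frac{7}{6}} = \frac{\sqrt{42}}{6}$)
$U{\left(F \right)} = \frac{\sqrt{42}}{6}$
$\left(29222 + U{\left(-144 \right)}\right) \left(\left(-35\right)^{3} + \left(-19\right) 25 \left(-12\right)\right) = \left(29222 + \frac{\sqrt{42}}{6}\right) \left(\left(-35\right)^{3} + \left(-19\right) 25 \left(-12\right)\right) = \left(29222 + \frac{\sqrt{42}}{6}\right) \left(-42875 - -5700\right) = \left(29222 + \frac{\sqrt{42}}{6}\right) \left(-42875 + 5700\right) = \left(29222 + \frac{\sqrt{42}}{6}\right) \left(-37175\right) = -1086327850 - \frac{37175 \sqrt{42}}{6}$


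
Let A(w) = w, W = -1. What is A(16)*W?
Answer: -16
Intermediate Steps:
A(16)*W = 16*(-1) = -16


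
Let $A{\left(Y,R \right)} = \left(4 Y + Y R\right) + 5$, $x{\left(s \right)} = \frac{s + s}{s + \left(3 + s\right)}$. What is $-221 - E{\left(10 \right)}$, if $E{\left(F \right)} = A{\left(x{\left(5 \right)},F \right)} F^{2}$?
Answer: $- \frac{23373}{13} \approx -1797.9$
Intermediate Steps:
$x{\left(s \right)} = \frac{2 s}{3 + 2 s}$
$A{\left(Y,R \right)} = 5 + 4 Y + R Y$ ($A{\left(Y,R \right)} = \left(4 Y + R Y\right) + 5 = 5 + 4 Y + R Y$)
$E{\left(F \right)} = F^{2} \left(\frac{105}{13} + \frac{10 F}{13}\right)$ ($E{\left(F \right)} = \left(5 + 4 \cdot 2 \cdot 5 \frac{1}{3 + 2 \cdot 5} + F 2 \cdot 5 \frac{1}{3 + 2 \cdot 5}\right) F^{2} = \left(5 + 4 \cdot 2 \cdot 5 \frac{1}{3 + 10} + F 2 \cdot 5 \frac{1}{3 + 10}\right) F^{2} = \left(5 + 4 \cdot 2 \cdot 5 \cdot \frac{1}{13} + F 2 \cdot 5 \cdot \frac{1}{13}\right) F^{2} = \left(5 + 4 \cdot \frac{10}{13} + F \frac{10}{13}\right) F^{2} = \left(5 + \frac{40}{13} + \frac{10 F}{13}\right) F^{2} = \left(\frac{105}{13} + \frac{10 F}{13}\right) F^{2} = F^{2} \left(\frac{105}{13} + \frac{10 F}{13}\right)$)
$-221 - E{\left(10 \right)} = -221 - \frac{5 \cdot 10^{2} \left(21 + 2 \cdot 10\right)}{13} = -221 - \frac{5}{13} \cdot 100 \left(21 + 20\right) = -221 - \frac{5}{13} \cdot 100 \cdot 41 = -221 - \frac{20500}{13} = - \frac{23373}{13}$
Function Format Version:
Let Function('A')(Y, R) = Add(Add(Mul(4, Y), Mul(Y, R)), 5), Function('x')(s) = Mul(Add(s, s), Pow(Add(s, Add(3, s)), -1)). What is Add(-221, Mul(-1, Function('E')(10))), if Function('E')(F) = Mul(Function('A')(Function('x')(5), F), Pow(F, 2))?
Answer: Rational(-23373, 13) ≈ -1797.9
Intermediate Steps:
Function('x')(s) = Mul(2, s, Pow(Add(3, Mul(2, s)), -1)) (Function('x')(s) = Mul(Mul(2, s), Pow(Add(3, Mul(2, s)), -1)) = Mul(2, s, Pow(Add(3, Mul(2, s)), -1)))
Function('A')(Y, R) = Add(5, Mul(4, Y), Mul(R, Y)) (Function('A')(Y, R) = Add(Add(Mul(4, Y), Mul(R, Y)), 5) = Add(5, Mul(4, Y), Mul(R, Y)))
Function('E')(F) = Mul(Pow(F, 2), Add(Rational(105, 13), Mul(Rational(10, 13), F))) (Function('E')(F) = Mul(Add(5, Mul(4, Mul(2, 5, Pow(Add(3, Mul(2, 5)), -1))), Mul(F, Mul(2, 5, Pow(Add(3, Mul(2, 5)), -1)))), Pow(F, 2)) = Mul(Add(5, Mul(4, Mul(2, 5, Pow(Add(3, 10), -1))), Mul(F, Mul(2, 5, Pow(Add(3, 10), -1)))), Pow(F, 2)) = Mul(Add(5, Mul(4, Mul(2, 5, Pow(13, -1))), Mul(F, Mul(2, 5, Pow(13, -1)))), Pow(F, 2)) = Mul(Add(5, Mul(4, Mul(2, 5, Rational(1, 13))), Mul(F, Mul(2, 5, Rational(1, 13)))), Pow(F, 2)) = Mul(Add(5, Mul(4, Rational(10, 13)), Mul(F, Rational(10, 13))), Pow(F, 2)) = Mul(Add(5, Rational(40, 13), Mul(Rational(10, 13), F)), Pow(F, 2)) = Mul(Add(Rational(105, 13), Mul(Rational(10, 13), F)), Pow(F, 2)) = Mul(Pow(F, 2), Add(Rational(105, 13), Mul(Rational(10, 13), F))))
Add(-221, Mul(-1, Function('E')(10))) = Add(-221, Mul(-1, Mul(Rational(5, 13), Pow(10, 2), Add(21, Mul(2, 10))))) = Add(-221, Mul(-1, Mul(Rational(5, 13), 100, Add(21, 20)))) = Add(-221, Mul(-1, Mul(Rational(5, 13), 100, 41))) = Add(-221, Mul(-1, Rational(20500, 13))) = Add(-221, Rational(-20500, 13)) = Rational(-23373, 13)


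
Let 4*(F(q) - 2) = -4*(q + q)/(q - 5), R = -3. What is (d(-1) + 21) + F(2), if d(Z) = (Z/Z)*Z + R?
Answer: 61/3 ≈ 20.333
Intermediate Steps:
d(Z) = -3 + Z (d(Z) = (Z/Z)*Z - 3 = 1*Z - 3 = Z - 3 = -3 + Z)
F(q) = 2 - 2*q/(-5 + q) (F(q) = 2 + (-4*(q + q)/(q - 5))/4 = 2 + (-4*2*q/(-5 + q))/4 = 2 + (-8*q/(-5 + q))/4 = 2 - 2*q/(-5 + q))
(d(-1) + 21) + F(2) = ((-3 - 1) + 21) - 10/(-5 + 2) = (-4 + 21) - 10/(-3) = 17 - 10*(-⅓) = 17 + 10/3 = 61/3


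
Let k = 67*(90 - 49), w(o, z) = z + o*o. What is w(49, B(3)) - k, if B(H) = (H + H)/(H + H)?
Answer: -345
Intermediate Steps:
B(H) = 1 (B(H) = (2*H)/((2*H)) = (2*H)*(1/(2*H)) = 1)
w(o, z) = z + o**2
k = 2747 (k = 67*41 = 2747)
w(49, B(3)) - k = (1 + 49**2) - 1*2747 = (1 + 2401) - 2747 = 2402 - 2747 = -345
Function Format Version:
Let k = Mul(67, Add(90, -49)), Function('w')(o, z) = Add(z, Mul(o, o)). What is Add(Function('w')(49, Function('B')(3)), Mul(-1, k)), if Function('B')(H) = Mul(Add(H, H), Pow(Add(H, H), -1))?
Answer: -345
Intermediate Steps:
Function('B')(H) = 1 (Function('B')(H) = Mul(Mul(2, H), Pow(Mul(2, H), -1)) = Mul(Mul(2, H), Mul(Rational(1, 2), Pow(H, -1))) = 1)
Function('w')(o, z) = Add(z, Pow(o, 2))
k = 2747 (k = Mul(67, 41) = 2747)
Add(Function('w')(49, Function('B')(3)), Mul(-1, k)) = Add(Add(1, Pow(49, 2)), Mul(-1, 2747)) = Add(Add(1, 2401), -2747) = Add(2402, -2747) = -345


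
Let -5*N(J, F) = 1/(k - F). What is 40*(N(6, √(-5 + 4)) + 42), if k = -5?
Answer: 21860/13 - 4*I/13 ≈ 1681.5 - 0.30769*I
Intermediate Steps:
N(J, F) = -1/(5*(-5 - F))
40*(N(6, √(-5 + 4)) + 42) = 40*(1/(5*(5 + √(-5 + 4))) + 42) = 40*(1/(5*(5 + √(-1))) + 42) = 40*(1/(5*(5 + I)) + 42) = 40*(((5 - I)/26)/5 + 42) = 40*((5 - I)/130 + 42) = 40*(42 + (5 - I)/130) = 1680 + 4*(5 - I)/13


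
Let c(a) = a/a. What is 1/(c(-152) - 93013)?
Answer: -1/93012 ≈ -1.0751e-5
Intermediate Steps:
c(a) = 1
1/(c(-152) - 93013) = 1/(1 - 93013) = 1/(-93012) = -1/93012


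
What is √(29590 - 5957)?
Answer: √23633 ≈ 153.73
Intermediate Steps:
√(29590 - 5957) = √23633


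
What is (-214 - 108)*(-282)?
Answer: 90804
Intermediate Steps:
(-214 - 108)*(-282) = -322*(-282) = 90804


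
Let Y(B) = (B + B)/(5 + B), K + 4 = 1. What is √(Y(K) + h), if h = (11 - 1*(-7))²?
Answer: √321 ≈ 17.916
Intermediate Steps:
K = -3 (K = -4 + 1 = -3)
Y(B) = 2*B/(5 + B) (Y(B) = (2*B)/(5 + B) = 2*B/(5 + B))
h = 324 (h = (11 + 7)² = 18² = 324)
√(Y(K) + h) = √(2*(-3)/(5 - 3) + 324) = √(2*(-3)/2 + 324) = √(2*(-3)*(½) + 324) = √(-3 + 324) = √321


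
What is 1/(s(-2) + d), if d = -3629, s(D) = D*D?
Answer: -1/3625 ≈ -0.00027586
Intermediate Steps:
s(D) = D**2
1/(s(-2) + d) = 1/((-2)**2 - 3629) = 1/(4 - 3629) = 1/(-3625) = -1/3625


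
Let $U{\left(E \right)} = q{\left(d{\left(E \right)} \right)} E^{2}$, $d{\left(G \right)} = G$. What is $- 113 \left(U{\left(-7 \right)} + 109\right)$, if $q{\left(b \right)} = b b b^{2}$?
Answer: $-13306654$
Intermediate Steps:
$q{\left(b \right)} = b^{4}$ ($q{\left(b \right)} = b^{2} b^{2} = b^{4}$)
$U{\left(E \right)} = E^{6}$ ($U{\left(E \right)} = E^{4} E^{2} = E^{6}$)
$- 113 \left(U{\left(-7 \right)} + 109\right) = - 113 \left(\left(-7\right)^{6} + 109\right) = - 113 \left(117649 + 109\right) = \left(-113\right) 117758 = -13306654$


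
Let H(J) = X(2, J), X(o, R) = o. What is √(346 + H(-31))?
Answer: 2*√87 ≈ 18.655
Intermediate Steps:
H(J) = 2
√(346 + H(-31)) = √(346 + 2) = √348 = 2*√87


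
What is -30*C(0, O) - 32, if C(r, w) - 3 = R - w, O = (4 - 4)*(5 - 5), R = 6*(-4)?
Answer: 598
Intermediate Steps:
R = -24
O = 0 (O = 0*0 = 0)
C(r, w) = -21 - w (C(r, w) = 3 + (-24 - w) = -21 - w)
-30*C(0, O) - 32 = -30*(-21 - 1*0) - 32 = -30*(-21 + 0) - 32 = -30*(-21) - 32 = 630 - 32 = 598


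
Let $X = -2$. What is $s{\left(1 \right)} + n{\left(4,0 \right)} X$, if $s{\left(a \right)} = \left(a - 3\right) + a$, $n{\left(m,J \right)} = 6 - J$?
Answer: $-13$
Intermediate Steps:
$s{\left(a \right)} = -3 + 2 a$ ($s{\left(a \right)} = \left(-3 + a\right) + a = -3 + 2 a$)
$s{\left(1 \right)} + n{\left(4,0 \right)} X = \left(-3 + 2 \cdot 1\right) + \left(6 - 0\right) \left(-2\right) = \left(-3 + 2\right) + \left(6 + 0\right) \left(-2\right) = -1 + 6 \left(-2\right) = -1 - 12 = -13$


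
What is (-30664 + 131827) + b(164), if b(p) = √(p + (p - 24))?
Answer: 101163 + 4*√19 ≈ 1.0118e+5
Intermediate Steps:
b(p) = √(-24 + 2*p) (b(p) = √(p + (-24 + p)) = √(-24 + 2*p))
(-30664 + 131827) + b(164) = (-30664 + 131827) + √(-24 + 2*164) = 101163 + √(-24 + 328) = 101163 + √304 = 101163 + 4*√19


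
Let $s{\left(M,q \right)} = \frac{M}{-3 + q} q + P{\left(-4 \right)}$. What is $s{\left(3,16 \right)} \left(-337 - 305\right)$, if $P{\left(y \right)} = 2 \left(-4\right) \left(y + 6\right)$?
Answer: $\frac{102720}{13} \approx 7901.5$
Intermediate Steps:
$P{\left(y \right)} = -48 - 8 y$ ($P{\left(y \right)} = - 8 \left(6 + y\right) = -48 - 8 y$)
$s{\left(M,q \right)} = -16 + \frac{M q}{-3 + q}$ ($s{\left(M,q \right)} = \frac{M}{-3 + q} q - 16 = \frac{M}{-3 + q} q + \left(-48 + 32\right) = \frac{M q}{-3 + q} - 16 = -16 + \frac{M q}{-3 + q}$)
$s{\left(3,16 \right)} \left(-337 - 305\right) = \frac{48 - 256 + 3 \cdot 16}{-3 + 16} \left(-337 - 305\right) = \frac{48 - 256 + 48}{13} \left(-642\right) = \frac{1}{13} \left(-160\right) \left(-642\right) = \left(- \frac{160}{13}\right) \left(-642\right) = \frac{102720}{13}$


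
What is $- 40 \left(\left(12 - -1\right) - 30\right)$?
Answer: $680$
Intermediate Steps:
$- 40 \left(\left(12 - -1\right) - 30\right) = - 40 \left(\left(12 + 1\right) - 30\right) = - 40 \left(13 - 30\right) = \left(-40\right) \left(-17\right) = 680$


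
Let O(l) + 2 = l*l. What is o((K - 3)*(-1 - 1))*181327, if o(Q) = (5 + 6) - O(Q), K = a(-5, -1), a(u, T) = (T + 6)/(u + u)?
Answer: -6527772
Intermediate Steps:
a(u, T) = (6 + T)/(2*u) (a(u, T) = (6 + T)/((2*u)) = (6 + T)*(1/(2*u)) = (6 + T)/(2*u))
K = -½ (K = (½)*(6 - 1)/(-5) = (½)*(-⅕)*5 = -½ ≈ -0.50000)
O(l) = -2 + l² (O(l) = -2 + l*l = -2 + l²)
o(Q) = 13 - Q² (o(Q) = (5 + 6) - (-2 + Q²) = 11 + (2 - Q²) = 13 - Q²)
o((K - 3)*(-1 - 1))*181327 = (13 - ((-½ - 3)*(-1 - 1))²)*181327 = (13 - (-7/2*(-2))²)*181327 = (13 - 1*7²)*181327 = (13 - 1*49)*181327 = (13 - 49)*181327 = -36*181327 = -6527772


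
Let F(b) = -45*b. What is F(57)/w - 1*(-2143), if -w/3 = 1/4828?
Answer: 4130083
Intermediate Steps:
w = -3/4828 ≈ -0.00062138
F(57)/w - 1*(-2143) = (-45*57)/(-3/4828) - 1*(-2143) = -2565*(-4828/3) + 2143 = 4127940 + 2143 = 4130083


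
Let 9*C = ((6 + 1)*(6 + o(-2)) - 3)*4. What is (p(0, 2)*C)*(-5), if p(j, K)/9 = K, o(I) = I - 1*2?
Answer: -440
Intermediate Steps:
o(I) = -2 + I (o(I) = I - 2 = -2 + I)
p(j, K) = 9*K
C = 44/9 (C = (((6 + 1)*(6 + (-2 - 2)) - 3)*4)/9 = ((7*(6 - 4) - 3)*4)/9 = ((7*2 - 3)*4)/9 = ((14 - 3)*4)/9 = (11*4)/9 = (⅑)*44 = 44/9 ≈ 4.8889)
(p(0, 2)*C)*(-5) = ((9*2)*(44/9))*(-5) = (18*(44/9))*(-5) = 88*(-5) = -440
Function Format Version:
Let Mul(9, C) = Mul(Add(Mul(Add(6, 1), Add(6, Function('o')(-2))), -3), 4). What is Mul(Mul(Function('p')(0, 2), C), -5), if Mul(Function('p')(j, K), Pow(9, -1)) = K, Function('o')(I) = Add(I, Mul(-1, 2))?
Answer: -440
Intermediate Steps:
Function('o')(I) = Add(-2, I) (Function('o')(I) = Add(I, -2) = Add(-2, I))
Function('p')(j, K) = Mul(9, K)
C = Rational(44, 9) (C = Mul(Rational(1, 9), Mul(Add(Mul(Add(6, 1), Add(6, Add(-2, -2))), -3), 4)) = Mul(Rational(1, 9), Mul(Add(Mul(7, Add(6, -4)), -3), 4)) = Mul(Rational(1, 9), Mul(Add(Mul(7, 2), -3), 4)) = Mul(Rational(1, 9), Mul(Add(14, -3), 4)) = Mul(Rational(1, 9), Mul(11, 4)) = Mul(Rational(1, 9), 44) = Rational(44, 9) ≈ 4.8889)
Mul(Mul(Function('p')(0, 2), C), -5) = Mul(Mul(Mul(9, 2), Rational(44, 9)), -5) = Mul(Mul(18, Rational(44, 9)), -5) = Mul(88, -5) = -440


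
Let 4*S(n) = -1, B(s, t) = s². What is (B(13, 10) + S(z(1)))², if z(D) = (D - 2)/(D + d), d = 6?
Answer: 455625/16 ≈ 28477.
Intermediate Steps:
z(D) = (-2 + D)/(6 + D) (z(D) = (D - 2)/(D + 6) = (-2 + D)/(6 + D))
S(n) = -¼ (S(n) = (¼)*(-1) = -¼)
(B(13, 10) + S(z(1)))² = (13² - ¼)² = (169 - ¼)² = (675/4)² = 455625/16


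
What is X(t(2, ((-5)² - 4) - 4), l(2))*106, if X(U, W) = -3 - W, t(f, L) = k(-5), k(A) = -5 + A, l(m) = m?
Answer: -530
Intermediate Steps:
t(f, L) = -10 (t(f, L) = -5 - 5 = -10)
X(t(2, ((-5)² - 4) - 4), l(2))*106 = (-3 - 1*2)*106 = (-3 - 2)*106 = -5*106 = -530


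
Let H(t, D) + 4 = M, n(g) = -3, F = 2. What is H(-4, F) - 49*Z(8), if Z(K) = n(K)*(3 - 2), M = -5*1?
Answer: 138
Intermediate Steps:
M = -5
H(t, D) = -9 (H(t, D) = -4 - 5 = -9)
Z(K) = -3 (Z(K) = -3*(3 - 2) = -3*1 = -3)
H(-4, F) - 49*Z(8) = -9 - 49*(-3) = -9 + 147 = 138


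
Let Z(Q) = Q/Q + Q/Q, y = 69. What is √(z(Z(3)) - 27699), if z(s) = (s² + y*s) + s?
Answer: I*√27555 ≈ 166.0*I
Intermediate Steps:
Z(Q) = 2 (Z(Q) = 1 + 1 = 2)
z(s) = s² + 70*s (z(s) = (s² + 69*s) + s = s² + 70*s)
√(z(Z(3)) - 27699) = √(2*(70 + 2) - 27699) = √(2*72 - 27699) = √(144 - 27699) = √(-27555) = I*√27555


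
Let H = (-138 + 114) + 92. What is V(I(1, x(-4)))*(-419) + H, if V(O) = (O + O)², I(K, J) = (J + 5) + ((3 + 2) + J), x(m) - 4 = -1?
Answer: -428988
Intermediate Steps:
x(m) = 3 (x(m) = 4 - 1 = 3)
I(K, J) = 10 + 2*J (I(K, J) = (5 + J) + (5 + J) = 10 + 2*J)
V(O) = 4*O² (V(O) = (2*O)² = 4*O²)
H = 68 (H = -24 + 92 = 68)
V(I(1, x(-4)))*(-419) + H = (4*(10 + 2*3)²)*(-419) + 68 = (4*(10 + 6)²)*(-419) + 68 = (4*16²)*(-419) + 68 = (4*256)*(-419) + 68 = 1024*(-419) + 68 = -429056 + 68 = -428988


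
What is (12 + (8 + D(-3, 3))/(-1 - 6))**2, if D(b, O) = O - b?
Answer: 100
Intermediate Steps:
(12 + (8 + D(-3, 3))/(-1 - 6))**2 = (12 + (8 + (3 - 1*(-3)))/(-1 - 6))**2 = (12 + (8 + (3 + 3))/(-7))**2 = (12 + (8 + 6)*(-1/7))**2 = (12 + 14*(-1/7))**2 = (12 - 2)**2 = 10**2 = 100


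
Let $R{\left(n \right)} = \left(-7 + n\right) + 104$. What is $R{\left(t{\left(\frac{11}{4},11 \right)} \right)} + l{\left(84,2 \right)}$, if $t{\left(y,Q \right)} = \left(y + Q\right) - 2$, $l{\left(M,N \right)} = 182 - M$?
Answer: $\frac{827}{4} \approx 206.75$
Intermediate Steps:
$t{\left(y,Q \right)} = -2 + Q + y$ ($t{\left(y,Q \right)} = \left(Q + y\right) - 2 = -2 + Q + y$)
$R{\left(n \right)} = 97 + n$
$R{\left(t{\left(\frac{11}{4},11 \right)} \right)} + l{\left(84,2 \right)} = \left(97 + \left(-2 + 11 + \frac{11}{4}\right)\right) + \left(182 - 84\right) = \left(97 + \left(-2 + 11 + 11 \cdot \frac{1}{4}\right)\right) + \left(182 - 84\right) = \left(97 + \left(-2 + 11 + \frac{11}{4}\right)\right) + 98 = \left(97 + \frac{47}{4}\right) + 98 = \frac{435}{4} + 98 = \frac{827}{4}$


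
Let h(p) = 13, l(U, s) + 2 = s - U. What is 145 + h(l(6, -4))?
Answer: 158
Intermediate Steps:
l(U, s) = -2 + s - U (l(U, s) = -2 + (s - U) = -2 + s - U)
145 + h(l(6, -4)) = 145 + 13 = 158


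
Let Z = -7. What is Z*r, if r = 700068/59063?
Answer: -4900476/59063 ≈ -82.970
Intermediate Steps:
r = 700068/59063 (r = 700068*(1/59063) = 700068/59063 ≈ 11.853)
Z*r = -7*700068/59063 = -4900476/59063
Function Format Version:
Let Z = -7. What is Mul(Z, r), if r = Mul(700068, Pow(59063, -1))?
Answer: Rational(-4900476, 59063) ≈ -82.970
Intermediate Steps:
r = Rational(700068, 59063) (r = Mul(700068, Rational(1, 59063)) = Rational(700068, 59063) ≈ 11.853)
Mul(Z, r) = Mul(-7, Rational(700068, 59063)) = Rational(-4900476, 59063)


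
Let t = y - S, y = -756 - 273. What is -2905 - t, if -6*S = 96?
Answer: -1892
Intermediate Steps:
y = -1029
S = -16 (S = -⅙*96 = -16)
t = -1013 (t = -1029 - 1*(-16) = -1029 + 16 = -1013)
-2905 - t = -2905 - 1*(-1013) = -2905 + 1013 = -1892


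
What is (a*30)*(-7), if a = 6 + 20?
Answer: -5460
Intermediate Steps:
a = 26
(a*30)*(-7) = (26*30)*(-7) = 780*(-7) = -5460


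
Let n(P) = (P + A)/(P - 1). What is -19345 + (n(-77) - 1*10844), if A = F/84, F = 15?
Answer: -21976875/728 ≈ -30188.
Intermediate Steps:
A = 5/28 (A = 15/84 = 15*(1/84) = 5/28 ≈ 0.17857)
n(P) = (5/28 + P)/(-1 + P) (n(P) = (P + 5/28)/(P - 1) = (5/28 + P)/(-1 + P))
-19345 + (n(-77) - 1*10844) = -19345 + ((5/28 - 77)/(-1 - 77) - 1*10844) = -19345 + (-2151/28/(-78) - 10844) = -19345 + (-1/78*(-2151/28) - 10844) = -19345 + (717/728 - 10844) = -19345 - 7893715/728 = -21976875/728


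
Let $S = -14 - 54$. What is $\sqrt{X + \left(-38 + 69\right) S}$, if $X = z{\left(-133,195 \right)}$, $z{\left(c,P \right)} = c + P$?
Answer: $i \sqrt{2046} \approx 45.233 i$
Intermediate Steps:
$z{\left(c,P \right)} = P + c$
$X = 62$ ($X = 195 - 133 = 62$)
$S = -68$
$\sqrt{X + \left(-38 + 69\right) S} = \sqrt{62 + \left(-38 + 69\right) \left(-68\right)} = \sqrt{62 + 31 \left(-68\right)} = \sqrt{62 - 2108} = \sqrt{-2046} = i \sqrt{2046}$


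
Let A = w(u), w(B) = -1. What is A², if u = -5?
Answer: 1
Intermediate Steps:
A = -1
A² = (-1)² = 1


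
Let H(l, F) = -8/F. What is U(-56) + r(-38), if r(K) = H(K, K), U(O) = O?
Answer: -1060/19 ≈ -55.789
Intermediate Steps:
r(K) = -8/K
U(-56) + r(-38) = -56 - 8/(-38) = -56 - 8*(-1/38) = -56 + 4/19 = -1060/19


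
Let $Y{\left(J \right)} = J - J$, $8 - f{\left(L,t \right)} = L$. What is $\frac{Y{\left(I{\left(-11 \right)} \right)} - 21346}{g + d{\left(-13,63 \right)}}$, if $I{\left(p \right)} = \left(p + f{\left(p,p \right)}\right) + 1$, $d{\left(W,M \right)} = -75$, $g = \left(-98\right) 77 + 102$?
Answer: $\frac{21346}{7519} \approx 2.8389$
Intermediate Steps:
$g = -7444$ ($g = -7546 + 102 = -7444$)
$f{\left(L,t \right)} = 8 - L$
$I{\left(p \right)} = 9$ ($I{\left(p \right)} = \left(p - \left(-8 + p\right)\right) + 1 = 8 + 1 = 9$)
$Y{\left(J \right)} = 0$
$\frac{Y{\left(I{\left(-11 \right)} \right)} - 21346}{g + d{\left(-13,63 \right)}} = \frac{0 - 21346}{-7444 - 75} = - \frac{21346}{-7519} = \left(-21346\right) \left(- \frac{1}{7519}\right) = \frac{21346}{7519}$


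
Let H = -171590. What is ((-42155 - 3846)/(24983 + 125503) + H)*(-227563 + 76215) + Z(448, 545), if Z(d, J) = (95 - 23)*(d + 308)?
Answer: 1954053487913410/75243 ≈ 2.5970e+10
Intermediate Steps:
Z(d, J) = 22176 + 72*d (Z(d, J) = 72*(308 + d) = 22176 + 72*d)
((-42155 - 3846)/(24983 + 125503) + H)*(-227563 + 76215) + Z(448, 545) = ((-42155 - 3846)/(24983 + 125503) - 171590)*(-227563 + 76215) + (22176 + 72*448) = (-46001/150486 - 171590)*(-151348) + (22176 + 32256) = (-46001*1/150486 - 171590)*(-151348) + 54432 = (-46001/150486 - 171590)*(-151348) + 54432 = -25821938741/150486*(-151348) + 54432 = 1954049392286434/75243 + 54432 = 1954053487913410/75243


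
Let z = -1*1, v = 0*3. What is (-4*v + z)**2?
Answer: 1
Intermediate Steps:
v = 0
z = -1
(-4*v + z)**2 = (-4*0 - 1)**2 = (0 - 1)**2 = (-1)**2 = 1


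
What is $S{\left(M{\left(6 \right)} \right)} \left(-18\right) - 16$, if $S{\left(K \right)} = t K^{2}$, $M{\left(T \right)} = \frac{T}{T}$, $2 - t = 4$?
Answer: $20$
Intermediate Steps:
$t = -2$ ($t = 2 - 4 = -2$)
$M{\left(T \right)} = 1$
$S{\left(K \right)} = - 2 K^{2}$
$S{\left(M{\left(6 \right)} \right)} \left(-18\right) - 16 = - 2 \cdot 1^{2} \left(-18\right) - 16 = \left(-2\right) 1 \left(-18\right) - 16 = \left(-2\right) \left(-18\right) - 16 = 36 - 16 = 20$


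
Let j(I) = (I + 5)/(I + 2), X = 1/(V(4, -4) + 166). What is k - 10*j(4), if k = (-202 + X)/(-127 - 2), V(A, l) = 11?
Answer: -306742/22833 ≈ -13.434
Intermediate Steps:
X = 1/177 (X = 1/(11 + 166) = 1/177 ≈ 0.0056497)
j(I) = (5 + I)/(2 + I)
k = 35753/22833 (k = (-202 + 1/177)/(-127 - 2) = -35753/177/(-129) = -35753/177*(-1/129) = 35753/22833 ≈ 1.5658)
k - 10*j(4) = 35753/22833 - 10*(5 + 4)/(2 + 4) = 35753/22833 - 10*9/6 = 35753/22833 - 5*9/3 = 35753/22833 - 10*3/2 = 35753/22833 - 15 = -306742/22833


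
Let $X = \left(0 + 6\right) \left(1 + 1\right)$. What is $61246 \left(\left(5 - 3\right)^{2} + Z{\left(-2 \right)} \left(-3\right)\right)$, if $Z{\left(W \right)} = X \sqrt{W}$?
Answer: $244984 - 2204856 i \sqrt{2} \approx 2.4498 \cdot 10^{5} - 3.1181 \cdot 10^{6} i$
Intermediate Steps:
$X = 12$ ($X = 6 \cdot 2 = 12$)
$Z{\left(W \right)} = 12 \sqrt{W}$
$61246 \left(\left(5 - 3\right)^{2} + Z{\left(-2 \right)} \left(-3\right)\right) = 61246 \left(\left(5 - 3\right)^{2} + 12 \sqrt{-2} \left(-3\right)\right) = 61246 \left(2^{2} + 12 i \sqrt{2} \left(-3\right)\right) = 61246 \left(4 + 12 i \sqrt{2} \left(-3\right)\right) = 61246 \left(4 - 36 i \sqrt{2}\right) = 244984 - 2204856 i \sqrt{2}$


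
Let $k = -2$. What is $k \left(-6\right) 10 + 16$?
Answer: $136$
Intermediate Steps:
$k \left(-6\right) 10 + 16 = \left(-2\right) \left(-6\right) 10 + 16 = 12 \cdot 10 + 16 = 120 + 16 = 136$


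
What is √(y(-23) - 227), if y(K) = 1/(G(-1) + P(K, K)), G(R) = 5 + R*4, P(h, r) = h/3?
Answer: I*√22715/10 ≈ 15.072*I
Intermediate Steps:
P(h, r) = h/3 (P(h, r) = h*(⅓) = h/3)
G(R) = 5 + 4*R
y(K) = 1/(1 + K/3) (y(K) = 1/((5 + 4*(-1)) + K/3) = 1/((5 - 4) + K/3) = 1/(1 + K/3))
√(y(-23) - 227) = √(3/(3 - 23) - 227) = √(3/(-20) - 227) = √(3*(-1/20) - 227) = √(-3/20 - 227) = √(-4543/20) = I*√22715/10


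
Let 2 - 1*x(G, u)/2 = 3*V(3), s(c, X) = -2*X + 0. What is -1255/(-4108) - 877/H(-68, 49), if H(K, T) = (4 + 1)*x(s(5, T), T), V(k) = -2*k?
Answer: -837929/205400 ≈ -4.0795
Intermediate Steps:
s(c, X) = -2*X
x(G, u) = 40 (x(G, u) = 4 - 6*(-2*3) = 4 - 6*(-6) = 4 - 2*(-18) = 4 + 36 = 40)
H(K, T) = 200 (H(K, T) = (4 + 1)*40 = 5*40 = 200)
-1255/(-4108) - 877/H(-68, 49) = -1255/(-4108) - 877/200 = -1255*(-1/4108) - 877*1/200 = 1255/4108 - 877/200 = -837929/205400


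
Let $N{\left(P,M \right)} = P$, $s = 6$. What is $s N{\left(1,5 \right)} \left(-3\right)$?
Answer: $-18$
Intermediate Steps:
$s N{\left(1,5 \right)} \left(-3\right) = 6 \cdot 1 \left(-3\right) = 6 \left(-3\right) = -18$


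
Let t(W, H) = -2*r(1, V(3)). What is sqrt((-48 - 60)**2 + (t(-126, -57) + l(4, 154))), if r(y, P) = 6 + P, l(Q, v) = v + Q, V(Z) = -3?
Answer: 2*sqrt(2954) ≈ 108.70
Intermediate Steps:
l(Q, v) = Q + v
t(W, H) = -6 (t(W, H) = -2*(6 - 3) = -2*3 = -6)
sqrt((-48 - 60)**2 + (t(-126, -57) + l(4, 154))) = sqrt((-48 - 60)**2 + (-6 + (4 + 154))) = sqrt((-108)**2 + (-6 + 158)) = sqrt(11664 + 152) = sqrt(11816) = 2*sqrt(2954)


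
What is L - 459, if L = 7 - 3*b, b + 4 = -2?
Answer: -434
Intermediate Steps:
b = -6 (b = -4 - 2 = -6)
L = 25 (L = 7 - 3*(-6) = 7 + 18 = 25)
L - 459 = 25 - 459 = -434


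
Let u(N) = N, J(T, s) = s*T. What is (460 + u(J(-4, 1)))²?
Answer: 207936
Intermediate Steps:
J(T, s) = T*s
(460 + u(J(-4, 1)))² = (460 - 4*1)² = (460 - 4)² = 456² = 207936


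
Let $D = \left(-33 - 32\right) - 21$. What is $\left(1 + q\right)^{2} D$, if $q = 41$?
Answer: $-151704$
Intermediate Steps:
$D = -86$ ($D = -65 - 21 = -86$)
$\left(1 + q\right)^{2} D = \left(1 + 41\right)^{2} \left(-86\right) = 42^{2} \left(-86\right) = 1764 \left(-86\right) = -151704$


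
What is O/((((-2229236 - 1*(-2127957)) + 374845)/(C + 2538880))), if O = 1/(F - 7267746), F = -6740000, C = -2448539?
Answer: -90341/3832043042236 ≈ -2.3575e-8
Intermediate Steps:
O = -1/14007746 (O = 1/(-6740000 - 7267746) = 1/(-14007746) = -1/14007746 ≈ -7.1389e-8)
O/((((-2229236 - 1*(-2127957)) + 374845)/(C + 2538880))) = -(-2448539 + 2538880)/((-2229236 - 1*(-2127957)) + 374845)/14007746 = -90341/((-2229236 + 2127957) + 374845)/14007746 = -90341/(-101279 + 374845)/14007746 = -1/(14007746*(273566*(1/90341))) = -1/(14007746*273566/90341) = -1/14007746*90341/273566 = -90341/3832043042236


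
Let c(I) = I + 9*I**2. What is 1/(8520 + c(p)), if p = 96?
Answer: 1/91560 ≈ 1.0922e-5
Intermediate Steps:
1/(8520 + c(p)) = 1/(8520 + 96*(1 + 9*96)) = 1/(8520 + 96*(1 + 864)) = 1/(8520 + 96*865) = 1/(8520 + 83040) = 1/91560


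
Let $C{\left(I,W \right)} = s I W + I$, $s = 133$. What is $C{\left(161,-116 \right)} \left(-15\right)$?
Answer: $37256205$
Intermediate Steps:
$C{\left(I,W \right)} = I + 133 I W$ ($C{\left(I,W \right)} = 133 I W + I = I + 133 I W$)
$C{\left(161,-116 \right)} \left(-15\right) = 161 \left(1 + 133 \left(-116\right)\right) \left(-15\right) = 161 \left(1 - 15428\right) \left(-15\right) = 161 \left(-15427\right) \left(-15\right) = \left(-2483747\right) \left(-15\right) = 37256205$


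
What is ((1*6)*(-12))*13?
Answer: -936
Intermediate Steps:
((1*6)*(-12))*13 = (6*(-12))*13 = -72*13 = -936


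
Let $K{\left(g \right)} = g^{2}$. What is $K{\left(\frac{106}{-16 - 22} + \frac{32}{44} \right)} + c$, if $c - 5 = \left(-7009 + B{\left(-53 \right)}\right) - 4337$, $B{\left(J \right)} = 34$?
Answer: $- \frac{493715306}{43681} \approx -11303.0$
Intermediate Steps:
$c = -11307$ ($c = 5 + \left(\left(-7009 + 34\right) - 4337\right) = 5 - 11312 = -11307$)
$K{\left(\frac{106}{-16 - 22} + \frac{32}{44} \right)} + c = \left(\frac{106}{-16 - 22} + \frac{32}{44}\right)^{2} - 11307 = \left(\frac{106}{-38} + 32 \cdot \frac{1}{44}\right)^{2} - 11307 = \left(106 \left(- \frac{1}{38}\right) + \frac{8}{11}\right)^{2} - 11307 = \left(- \frac{53}{19} + \frac{8}{11}\right)^{2} - 11307 = \left(- \frac{431}{209}\right)^{2} - 11307 = \frac{185761}{43681} - 11307 = - \frac{493715306}{43681}$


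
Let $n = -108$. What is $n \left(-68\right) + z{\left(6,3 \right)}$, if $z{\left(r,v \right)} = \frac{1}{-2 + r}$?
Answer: $\frac{29377}{4} \approx 7344.3$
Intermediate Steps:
$n \left(-68\right) + z{\left(6,3 \right)} = \left(-108\right) \left(-68\right) + \frac{1}{-2 + 6} = 7344 + \frac{1}{4} = \frac{29377}{4}$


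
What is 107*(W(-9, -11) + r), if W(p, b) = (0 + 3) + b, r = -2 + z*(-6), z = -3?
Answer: 856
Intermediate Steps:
r = 16 (r = -2 - 3*(-6) = -2 + 18 = 16)
W(p, b) = 3 + b
107*(W(-9, -11) + r) = 107*((3 - 11) + 16) = 107*(-8 + 16) = 107*8 = 856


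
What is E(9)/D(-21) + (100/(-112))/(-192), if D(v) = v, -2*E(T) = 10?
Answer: 435/1792 ≈ 0.24275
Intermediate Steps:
E(T) = -5 (E(T) = -½*10 = -5)
E(9)/D(-21) + (100/(-112))/(-192) = -5/(-21) + (100/(-112))/(-192) = -5*(-1/21) + (100*(-1/112))*(-1/192) = 5/21 - 25/28*(-1/192) = 5/21 + 25/5376 = 435/1792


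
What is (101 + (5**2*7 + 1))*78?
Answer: 21606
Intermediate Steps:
(101 + (5**2*7 + 1))*78 = (101 + (25*7 + 1))*78 = (101 + (175 + 1))*78 = (101 + 176)*78 = 277*78 = 21606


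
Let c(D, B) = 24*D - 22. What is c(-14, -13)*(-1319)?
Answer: 472202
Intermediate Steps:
c(D, B) = -22 + 24*D
c(-14, -13)*(-1319) = (-22 + 24*(-14))*(-1319) = (-22 - 336)*(-1319) = -358*(-1319) = 472202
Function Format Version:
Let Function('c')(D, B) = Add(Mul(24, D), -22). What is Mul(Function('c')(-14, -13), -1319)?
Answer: 472202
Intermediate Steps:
Function('c')(D, B) = Add(-22, Mul(24, D))
Mul(Function('c')(-14, -13), -1319) = Mul(Add(-22, Mul(24, -14)), -1319) = Mul(Add(-22, -336), -1319) = Mul(-358, -1319) = 472202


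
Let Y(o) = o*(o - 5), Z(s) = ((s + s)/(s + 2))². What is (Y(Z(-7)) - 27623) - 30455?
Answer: -36284834/625 ≈ -58056.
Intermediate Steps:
Z(s) = 4*s²/(2 + s)² (Z(s) = ((2*s)/(2 + s))² = (2*s/(2 + s))² = 4*s²/(2 + s)²)
Y(o) = o*(-5 + o)
(Y(Z(-7)) - 27623) - 30455 = ((4*(-7)²/(2 - 7)²)*(-5 + 4*(-7)²/(2 - 7)²) - 27623) - 30455 = ((4*49/(-5)²)*(-5 + 4*49/(-5)²) - 27623) - 30455 = ((4*49*(1/25))*(-5 + 4*49*(1/25)) - 27623) - 30455 = (196*(-5 + 196/25)/25 - 27623) - 30455 = ((196/25)*(71/25) - 27623) - 30455 = (13916/625 - 27623) - 30455 = -17250459/625 - 30455 = -36284834/625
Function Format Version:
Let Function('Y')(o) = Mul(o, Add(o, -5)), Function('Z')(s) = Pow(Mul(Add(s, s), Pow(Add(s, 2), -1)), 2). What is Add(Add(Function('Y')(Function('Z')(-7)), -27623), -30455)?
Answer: Rational(-36284834, 625) ≈ -58056.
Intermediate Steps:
Function('Z')(s) = Mul(4, Pow(s, 2), Pow(Add(2, s), -2)) (Function('Z')(s) = Pow(Mul(Mul(2, s), Pow(Add(2, s), -1)), 2) = Pow(Mul(2, s, Pow(Add(2, s), -1)), 2) = Mul(4, Pow(s, 2), Pow(Add(2, s), -2)))
Function('Y')(o) = Mul(o, Add(-5, o))
Add(Add(Function('Y')(Function('Z')(-7)), -27623), -30455) = Add(Add(Mul(Mul(4, Pow(-7, 2), Pow(Add(2, -7), -2)), Add(-5, Mul(4, Pow(-7, 2), Pow(Add(2, -7), -2)))), -27623), -30455) = Add(Add(Mul(Mul(4, 49, Pow(-5, -2)), Add(-5, Mul(4, 49, Pow(-5, -2)))), -27623), -30455) = Add(Add(Mul(Mul(4, 49, Rational(1, 25)), Add(-5, Mul(4, 49, Rational(1, 25)))), -27623), -30455) = Add(Add(Mul(Rational(196, 25), Add(-5, Rational(196, 25))), -27623), -30455) = Add(Add(Mul(Rational(196, 25), Rational(71, 25)), -27623), -30455) = Add(Add(Rational(13916, 625), -27623), -30455) = Add(Rational(-17250459, 625), -30455) = Rational(-36284834, 625)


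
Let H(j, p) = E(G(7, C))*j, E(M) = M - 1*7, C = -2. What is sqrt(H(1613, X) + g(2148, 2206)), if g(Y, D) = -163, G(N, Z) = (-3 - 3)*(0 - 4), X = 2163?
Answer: sqrt(27258) ≈ 165.10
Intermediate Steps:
G(N, Z) = 24 (G(N, Z) = -6*(-4) = 24)
E(M) = -7 + M (E(M) = M - 7 = -7 + M)
H(j, p) = 17*j (H(j, p) = (-7 + 24)*j = 17*j)
sqrt(H(1613, X) + g(2148, 2206)) = sqrt(17*1613 - 163) = sqrt(27421 - 163) = sqrt(27258)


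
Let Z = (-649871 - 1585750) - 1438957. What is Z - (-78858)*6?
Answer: -3201430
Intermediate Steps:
Z = -3674578 (Z = -2235621 - 1438957 = -3674578)
Z - (-78858)*6 = -3674578 - (-78858)*6 = -3674578 - 4381*(-108) = -3674578 + 473148 = -3201430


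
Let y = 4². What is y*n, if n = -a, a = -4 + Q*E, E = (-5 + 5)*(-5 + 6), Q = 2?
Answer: 64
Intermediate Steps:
E = 0 (E = 0*1 = 0)
a = -4 (a = -4 + 2*0 = -4 + 0 = -4)
n = 4 (n = -1*(-4) = 4)
y = 16
y*n = 16*4 = 64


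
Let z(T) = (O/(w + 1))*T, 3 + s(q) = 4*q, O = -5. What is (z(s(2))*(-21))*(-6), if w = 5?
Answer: -525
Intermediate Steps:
s(q) = -3 + 4*q
z(T) = -5*T/6 (z(T) = (-5/(5 + 1))*T = (-5/6)*T = ((1/6)*(-5))*T = -5*T/6)
(z(s(2))*(-21))*(-6) = (-5*(-3 + 4*2)/6*(-21))*(-6) = (-5*(-3 + 8)/6*(-21))*(-6) = (-5/6*5*(-21))*(-6) = -25/6*(-21)*(-6) = (175/2)*(-6) = -525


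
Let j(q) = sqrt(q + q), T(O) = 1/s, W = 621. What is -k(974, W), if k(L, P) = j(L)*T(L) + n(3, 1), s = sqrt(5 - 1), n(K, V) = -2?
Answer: 2 - sqrt(487) ≈ -20.068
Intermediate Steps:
s = 2 (s = sqrt(4) = 2)
T(O) = 1/2
j(q) = sqrt(2)*sqrt(q) (j(q) = sqrt(2*q) = sqrt(2)*sqrt(q))
k(L, P) = -2 + sqrt(2)*sqrt(L)/2 (k(L, P) = (sqrt(2)*sqrt(L))*(1/2) - 2 = sqrt(2)*sqrt(L)/2 - 2 = -2 + sqrt(2)*sqrt(L)/2)
-k(974, W) = -(-2 + sqrt(2)*sqrt(974)/2) = -(-2 + sqrt(487)) = 2 - sqrt(487)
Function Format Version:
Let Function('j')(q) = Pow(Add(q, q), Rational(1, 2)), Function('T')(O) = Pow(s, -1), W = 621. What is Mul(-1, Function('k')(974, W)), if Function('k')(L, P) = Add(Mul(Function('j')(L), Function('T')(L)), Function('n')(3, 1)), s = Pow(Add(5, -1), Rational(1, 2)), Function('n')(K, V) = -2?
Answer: Add(2, Mul(-1, Pow(487, Rational(1, 2)))) ≈ -20.068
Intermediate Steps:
s = 2 (s = Pow(4, Rational(1, 2)) = 2)
Function('T')(O) = Rational(1, 2) (Function('T')(O) = Pow(2, -1) = Rational(1, 2))
Function('j')(q) = Mul(Pow(2, Rational(1, 2)), Pow(q, Rational(1, 2))) (Function('j')(q) = Pow(Mul(2, q), Rational(1, 2)) = Mul(Pow(2, Rational(1, 2)), Pow(q, Rational(1, 2))))
Function('k')(L, P) = Add(-2, Mul(Rational(1, 2), Pow(2, Rational(1, 2)), Pow(L, Rational(1, 2)))) (Function('k')(L, P) = Add(Mul(Mul(Pow(2, Rational(1, 2)), Pow(L, Rational(1, 2))), Rational(1, 2)), -2) = Add(Mul(Rational(1, 2), Pow(2, Rational(1, 2)), Pow(L, Rational(1, 2))), -2) = Add(-2, Mul(Rational(1, 2), Pow(2, Rational(1, 2)), Pow(L, Rational(1, 2)))))
Mul(-1, Function('k')(974, W)) = Mul(-1, Add(-2, Mul(Rational(1, 2), Pow(2, Rational(1, 2)), Pow(974, Rational(1, 2))))) = Mul(-1, Add(-2, Pow(487, Rational(1, 2)))) = Add(2, Mul(-1, Pow(487, Rational(1, 2))))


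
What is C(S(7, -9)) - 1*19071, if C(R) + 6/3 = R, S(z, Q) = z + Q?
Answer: -19075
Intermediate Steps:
S(z, Q) = Q + z
C(R) = -2 + R
C(S(7, -9)) - 1*19071 = (-2 + (-9 + 7)) - 1*19071 = (-2 - 2) - 19071 = -4 - 19071 = -19075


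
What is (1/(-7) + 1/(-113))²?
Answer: 14400/625681 ≈ 0.023015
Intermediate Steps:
(1/(-7) + 1/(-113))² = (-⅐ - 1/113)² = (-120/791)² = 14400/625681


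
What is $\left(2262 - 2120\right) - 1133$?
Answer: $-991$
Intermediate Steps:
$\left(2262 - 2120\right) - 1133 = 142 - 1133 = -991$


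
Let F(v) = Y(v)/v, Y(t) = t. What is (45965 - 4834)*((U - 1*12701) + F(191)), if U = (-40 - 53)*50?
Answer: -713622850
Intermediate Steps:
U = -4650 (U = -93*50 = -4650)
F(v) = 1 (F(v) = v/v = 1)
(45965 - 4834)*((U - 1*12701) + F(191)) = (45965 - 4834)*((-4650 - 1*12701) + 1) = 41131*((-4650 - 12701) + 1) = 41131*(-17351 + 1) = 41131*(-17350) = -713622850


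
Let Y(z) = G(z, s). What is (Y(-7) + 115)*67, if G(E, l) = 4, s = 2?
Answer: 7973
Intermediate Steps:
Y(z) = 4
(Y(-7) + 115)*67 = (4 + 115)*67 = 119*67 = 7973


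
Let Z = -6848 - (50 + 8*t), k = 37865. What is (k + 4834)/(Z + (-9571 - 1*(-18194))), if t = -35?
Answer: 42699/2005 ≈ 21.296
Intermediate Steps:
Z = -6618 (Z = -6848 - (50 + 8*(-35)) = -6848 - (50 - 280) = -6848 - 1*(-230) = -6848 + 230 = -6618)
(k + 4834)/(Z + (-9571 - 1*(-18194))) = (37865 + 4834)/(-6618 + (-9571 - 1*(-18194))) = 42699/(-6618 + (-9571 + 18194)) = 42699/(-6618 + 8623) = 42699/2005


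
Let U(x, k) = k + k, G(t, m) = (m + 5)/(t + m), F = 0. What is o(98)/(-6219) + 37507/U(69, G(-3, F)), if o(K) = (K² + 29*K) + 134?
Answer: -699893899/62190 ≈ -11254.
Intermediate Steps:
G(t, m) = (5 + m)/(m + t)
o(K) = 134 + K² + 29*K
U(x, k) = 2*k
o(98)/(-6219) + 37507/U(69, G(-3, F)) = (134 + 98² + 29*98)/(-6219) + 37507/((2*((5 + 0)/(0 - 3)))) = (134 + 9604 + 2842)*(-1/6219) + 37507/((2*(5/(-3)))) = 12580*(-1/6219) + 37507/((2*(-⅓*5))) = -12580/6219 + 37507/((2*(-5/3))) = -12580/6219 + 37507/(-10/3) = -12580/6219 + 37507*(-3/10) = -12580/6219 - 112521/10 = -699893899/62190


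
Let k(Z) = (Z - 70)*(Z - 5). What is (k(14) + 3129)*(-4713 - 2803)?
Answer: -19729500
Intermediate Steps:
k(Z) = (-70 + Z)*(-5 + Z)
(k(14) + 3129)*(-4713 - 2803) = ((350 + 14² - 75*14) + 3129)*(-4713 - 2803) = ((350 + 196 - 1050) + 3129)*(-7516) = (-504 + 3129)*(-7516) = 2625*(-7516) = -19729500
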